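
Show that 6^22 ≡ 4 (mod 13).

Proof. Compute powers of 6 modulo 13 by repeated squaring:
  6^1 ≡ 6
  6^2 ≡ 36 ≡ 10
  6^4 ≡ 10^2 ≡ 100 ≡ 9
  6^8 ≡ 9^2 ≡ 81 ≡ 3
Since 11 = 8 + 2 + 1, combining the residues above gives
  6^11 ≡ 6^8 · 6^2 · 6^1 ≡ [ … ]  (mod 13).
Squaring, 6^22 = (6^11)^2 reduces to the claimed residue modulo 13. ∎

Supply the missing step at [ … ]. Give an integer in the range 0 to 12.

11

6^8 · 6^2 · 6^1 ≡ 3 · 10 · 6 = 180.
180 mod 13 = 11, so 6^11 ≡ 11 (mod 13).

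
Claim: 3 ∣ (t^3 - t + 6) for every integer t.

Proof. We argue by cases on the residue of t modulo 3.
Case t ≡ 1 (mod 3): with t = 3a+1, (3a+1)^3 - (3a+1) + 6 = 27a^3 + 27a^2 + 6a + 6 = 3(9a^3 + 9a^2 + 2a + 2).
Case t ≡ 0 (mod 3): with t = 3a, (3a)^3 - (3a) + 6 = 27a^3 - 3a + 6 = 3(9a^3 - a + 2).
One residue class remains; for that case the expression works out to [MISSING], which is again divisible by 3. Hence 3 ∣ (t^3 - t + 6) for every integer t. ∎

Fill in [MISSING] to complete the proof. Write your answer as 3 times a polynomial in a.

3(9a^3 + 18a^2 + 11a + 4)

Only t ≡ 2 (mod 3) is unaccounted for. Put t = 3a+2:
(3a+2)^3 - (3a+2) + 6 expands to 27a^3 + 54a^2 + 33a + 12,
and factoring out 3 leaves 3(9a^3 + 18a^2 + 11a + 4).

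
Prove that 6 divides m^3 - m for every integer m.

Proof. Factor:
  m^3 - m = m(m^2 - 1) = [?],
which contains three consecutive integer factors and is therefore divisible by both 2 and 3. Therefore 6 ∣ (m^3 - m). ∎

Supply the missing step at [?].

(m - 1)m(m + 1)

m(m^2 - 1) = m(m - 1)(m + 1) = (m - 1)m(m + 1).
These three factors are consecutive integers, so their product is divisible by 6.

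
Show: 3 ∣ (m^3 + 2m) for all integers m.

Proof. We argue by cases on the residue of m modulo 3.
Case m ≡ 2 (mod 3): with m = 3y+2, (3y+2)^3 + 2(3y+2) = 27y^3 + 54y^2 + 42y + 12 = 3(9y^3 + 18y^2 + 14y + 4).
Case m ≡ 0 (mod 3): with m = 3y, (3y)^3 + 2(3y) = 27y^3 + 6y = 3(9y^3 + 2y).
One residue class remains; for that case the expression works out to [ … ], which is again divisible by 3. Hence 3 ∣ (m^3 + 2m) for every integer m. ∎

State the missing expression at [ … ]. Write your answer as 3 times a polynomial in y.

3(9y^3 + 9y^2 + 5y + 1)

Only m ≡ 1 (mod 3) is unaccounted for. Put m = 3y+1:
(3y+1)^3 + 2(3y+1) expands to 27y^3 + 27y^2 + 15y + 3,
and factoring out 3 leaves 3(9y^3 + 9y^2 + 5y + 1).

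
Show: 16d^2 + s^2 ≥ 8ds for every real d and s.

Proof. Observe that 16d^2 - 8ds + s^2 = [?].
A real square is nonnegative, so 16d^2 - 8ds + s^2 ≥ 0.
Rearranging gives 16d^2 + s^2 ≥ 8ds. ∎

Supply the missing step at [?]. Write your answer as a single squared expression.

(4d - s)^2

16d^2 - 8ds + s^2 is a perfect-square trinomial: the outer terms are (4d)^2 and (s)^2, and the cross term is -2·4d·s.
So 16d^2 - 8ds + s^2 = (4d - s)^2 ≥ 0.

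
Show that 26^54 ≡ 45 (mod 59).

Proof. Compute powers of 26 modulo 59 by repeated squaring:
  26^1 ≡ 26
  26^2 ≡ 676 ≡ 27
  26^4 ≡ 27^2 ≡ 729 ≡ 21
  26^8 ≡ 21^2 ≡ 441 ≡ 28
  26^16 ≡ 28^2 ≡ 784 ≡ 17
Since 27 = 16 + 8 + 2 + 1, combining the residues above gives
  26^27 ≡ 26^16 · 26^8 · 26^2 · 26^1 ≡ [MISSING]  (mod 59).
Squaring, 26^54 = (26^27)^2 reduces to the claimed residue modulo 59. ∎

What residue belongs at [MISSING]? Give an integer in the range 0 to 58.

35

26^16 · 26^8 · 26^2 · 26^1 ≡ 17 · 28 · 27 · 26 = 334152.
334152 mod 59 = 35, so 26^27 ≡ 35 (mod 59).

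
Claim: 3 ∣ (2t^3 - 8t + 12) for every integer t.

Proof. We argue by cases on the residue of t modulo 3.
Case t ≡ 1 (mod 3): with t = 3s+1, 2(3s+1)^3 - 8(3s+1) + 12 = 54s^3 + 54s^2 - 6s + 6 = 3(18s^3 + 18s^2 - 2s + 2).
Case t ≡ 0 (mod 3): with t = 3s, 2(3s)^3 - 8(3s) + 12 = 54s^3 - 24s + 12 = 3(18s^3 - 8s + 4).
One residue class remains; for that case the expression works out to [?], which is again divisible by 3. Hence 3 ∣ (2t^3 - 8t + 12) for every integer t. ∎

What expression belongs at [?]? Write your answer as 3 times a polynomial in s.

Only t ≡ 2 (mod 3) is unaccounted for. Put t = 3s+2:
2(3s+2)^3 - 8(3s+2) + 12 expands to 54s^3 + 108s^2 + 48s + 12,
and factoring out 3 leaves 3(18s^3 + 36s^2 + 16s + 4).

3(18s^3 + 36s^2 + 16s + 4)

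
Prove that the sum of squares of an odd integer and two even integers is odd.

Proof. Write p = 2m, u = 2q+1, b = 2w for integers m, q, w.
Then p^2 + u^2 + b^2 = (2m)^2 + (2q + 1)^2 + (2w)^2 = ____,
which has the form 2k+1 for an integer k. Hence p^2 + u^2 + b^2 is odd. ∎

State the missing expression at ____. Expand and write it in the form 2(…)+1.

(2m)^2 + (2q + 1)^2 + (2w)^2 = 4m^2 + 4q^2 + 4q + 4w^2 + 1
= 2(2m^2 + 2q^2 + 2q + 2w^2) + 1.
Since 2m^2 + 2q^2 + 2q + 2w^2 is an integer, the sum of squares is of the form 2k+1 for an integer k.

2(2m^2 + 2q^2 + 2q + 2w^2) + 1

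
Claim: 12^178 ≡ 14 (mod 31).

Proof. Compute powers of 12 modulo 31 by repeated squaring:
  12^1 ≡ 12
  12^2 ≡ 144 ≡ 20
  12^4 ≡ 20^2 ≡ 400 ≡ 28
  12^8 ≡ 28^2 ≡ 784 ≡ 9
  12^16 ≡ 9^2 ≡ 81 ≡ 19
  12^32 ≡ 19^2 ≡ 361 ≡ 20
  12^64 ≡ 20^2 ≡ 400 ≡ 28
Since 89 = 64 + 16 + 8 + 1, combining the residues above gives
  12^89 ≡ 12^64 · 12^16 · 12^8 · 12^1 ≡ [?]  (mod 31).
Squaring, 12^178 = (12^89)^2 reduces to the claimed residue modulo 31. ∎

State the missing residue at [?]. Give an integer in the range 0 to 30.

13

12^64 · 12^16 · 12^8 · 12^1 ≡ 28 · 19 · 9 · 12 = 57456.
57456 mod 31 = 13, so 12^89 ≡ 13 (mod 31).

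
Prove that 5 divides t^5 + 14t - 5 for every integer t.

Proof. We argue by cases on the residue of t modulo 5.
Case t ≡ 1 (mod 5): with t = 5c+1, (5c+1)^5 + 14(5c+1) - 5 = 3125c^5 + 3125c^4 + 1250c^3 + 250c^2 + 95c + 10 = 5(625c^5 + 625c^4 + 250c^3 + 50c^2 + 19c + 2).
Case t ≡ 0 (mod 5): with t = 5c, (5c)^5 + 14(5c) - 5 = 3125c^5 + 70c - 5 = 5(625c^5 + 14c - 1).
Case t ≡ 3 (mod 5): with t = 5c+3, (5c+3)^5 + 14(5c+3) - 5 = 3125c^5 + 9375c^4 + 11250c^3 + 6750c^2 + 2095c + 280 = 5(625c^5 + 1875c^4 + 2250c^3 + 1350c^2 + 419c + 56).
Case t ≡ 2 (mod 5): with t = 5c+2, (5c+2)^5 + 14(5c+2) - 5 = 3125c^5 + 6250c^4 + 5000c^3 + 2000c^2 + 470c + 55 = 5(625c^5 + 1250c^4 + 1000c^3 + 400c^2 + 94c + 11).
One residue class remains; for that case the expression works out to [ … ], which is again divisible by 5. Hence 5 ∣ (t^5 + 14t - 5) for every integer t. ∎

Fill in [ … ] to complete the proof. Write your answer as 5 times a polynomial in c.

5(625c^5 + 2500c^4 + 4000c^3 + 3200c^2 + 1294c + 215)

Only t ≡ 4 (mod 5) is unaccounted for. Put t = 5c+4:
(5c+4)^5 + 14(5c+4) - 5 expands to 3125c^5 + 12500c^4 + 20000c^3 + 16000c^2 + 6470c + 1075,
and factoring out 5 leaves 5(625c^5 + 2500c^4 + 4000c^3 + 3200c^2 + 1294c + 215).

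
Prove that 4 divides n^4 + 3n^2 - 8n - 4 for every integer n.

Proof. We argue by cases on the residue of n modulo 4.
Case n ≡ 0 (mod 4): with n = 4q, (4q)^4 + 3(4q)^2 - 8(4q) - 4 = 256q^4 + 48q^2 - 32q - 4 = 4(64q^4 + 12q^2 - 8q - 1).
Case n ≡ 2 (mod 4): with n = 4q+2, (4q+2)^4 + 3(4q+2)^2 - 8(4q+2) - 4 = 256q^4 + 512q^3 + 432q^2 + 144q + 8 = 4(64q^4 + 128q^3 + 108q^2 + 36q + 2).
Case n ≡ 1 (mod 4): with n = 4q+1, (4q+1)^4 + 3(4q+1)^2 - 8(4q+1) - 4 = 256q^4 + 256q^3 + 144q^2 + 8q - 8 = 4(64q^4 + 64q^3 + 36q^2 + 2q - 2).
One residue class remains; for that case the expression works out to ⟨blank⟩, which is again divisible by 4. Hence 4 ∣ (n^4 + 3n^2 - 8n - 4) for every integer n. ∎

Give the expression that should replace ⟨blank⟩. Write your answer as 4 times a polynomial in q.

4(64q^4 + 192q^3 + 228q^2 + 118q + 20)

The residues treated are {0, 2, 1}, so the missing case is n ≡ 3 (mod 4); write n = 4q+3.
Then (4q+3)^4 + 3(4q+3)^2 - 8(4q+3) - 4 = 256q^4 + 768q^3 + 912q^2 + 472q + 80 = 4(64q^4 + 192q^3 + 228q^2 + 118q + 20).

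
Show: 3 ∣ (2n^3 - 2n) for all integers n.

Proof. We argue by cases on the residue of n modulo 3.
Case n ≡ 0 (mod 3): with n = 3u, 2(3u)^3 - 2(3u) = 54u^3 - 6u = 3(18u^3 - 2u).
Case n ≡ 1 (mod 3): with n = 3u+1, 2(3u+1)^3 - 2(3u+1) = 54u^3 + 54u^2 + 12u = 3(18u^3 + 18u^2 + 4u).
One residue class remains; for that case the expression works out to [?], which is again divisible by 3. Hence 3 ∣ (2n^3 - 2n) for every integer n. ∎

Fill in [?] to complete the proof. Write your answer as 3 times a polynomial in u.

3(18u^3 + 36u^2 + 22u + 4)

Only n ≡ 2 (mod 3) is unaccounted for. Put n = 3u+2:
2(3u+2)^3 - 2(3u+2) expands to 54u^3 + 108u^2 + 66u + 12,
and factoring out 3 leaves 3(18u^3 + 36u^2 + 22u + 4).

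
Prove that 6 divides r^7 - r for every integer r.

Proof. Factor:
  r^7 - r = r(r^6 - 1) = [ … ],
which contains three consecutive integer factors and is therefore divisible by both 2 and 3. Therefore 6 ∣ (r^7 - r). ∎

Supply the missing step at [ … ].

(r - 1)r(r + 1)(r^4 + r^2 + 1)

r^6 - 1 = (r^2 - 1)(r^4 + r^2 + 1), and r^2 - 1 = (r-1)(r+1).
So r(r^6 - 1) = (r - 1)r(r + 1)(r^4 + r^2 + 1).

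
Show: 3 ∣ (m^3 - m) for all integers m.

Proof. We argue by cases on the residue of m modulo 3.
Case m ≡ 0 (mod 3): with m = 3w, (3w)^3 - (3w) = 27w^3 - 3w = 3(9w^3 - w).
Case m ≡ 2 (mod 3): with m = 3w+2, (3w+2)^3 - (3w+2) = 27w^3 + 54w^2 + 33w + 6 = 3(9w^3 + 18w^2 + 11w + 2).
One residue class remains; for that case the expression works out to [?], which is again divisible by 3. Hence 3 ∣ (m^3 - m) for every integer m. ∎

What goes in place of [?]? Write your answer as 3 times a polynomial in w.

Only m ≡ 1 (mod 3) is unaccounted for. Put m = 3w+1:
(3w+1)^3 - (3w+1) expands to 27w^3 + 27w^2 + 6w,
and factoring out 3 leaves 3(9w^3 + 9w^2 + 2w).

3(9w^3 + 9w^2 + 2w)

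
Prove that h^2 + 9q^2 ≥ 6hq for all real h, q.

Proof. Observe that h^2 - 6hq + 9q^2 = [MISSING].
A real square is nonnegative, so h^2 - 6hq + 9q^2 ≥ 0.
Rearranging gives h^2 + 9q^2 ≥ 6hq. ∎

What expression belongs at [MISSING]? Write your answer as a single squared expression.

The leading and trailing coefficients are 1^2 and 3^2, and 6 = 2·1·3, so the trinomial is (h - 3q)^2.
Hence h^2 - 6hq + 9q^2 ≥ 0.

(h - 3q)^2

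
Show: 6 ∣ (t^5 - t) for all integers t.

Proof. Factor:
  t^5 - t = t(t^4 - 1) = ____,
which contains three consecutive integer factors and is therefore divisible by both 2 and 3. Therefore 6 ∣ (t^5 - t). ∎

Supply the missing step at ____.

t^4 - 1 = (t^2 - 1)(t^2 + 1), and t^2 - 1 = (t-1)(t+1).
So t(t^4 - 1) = (t - 1)t(t + 1)(t^2 + 1).

(t - 1)t(t + 1)(t^2 + 1)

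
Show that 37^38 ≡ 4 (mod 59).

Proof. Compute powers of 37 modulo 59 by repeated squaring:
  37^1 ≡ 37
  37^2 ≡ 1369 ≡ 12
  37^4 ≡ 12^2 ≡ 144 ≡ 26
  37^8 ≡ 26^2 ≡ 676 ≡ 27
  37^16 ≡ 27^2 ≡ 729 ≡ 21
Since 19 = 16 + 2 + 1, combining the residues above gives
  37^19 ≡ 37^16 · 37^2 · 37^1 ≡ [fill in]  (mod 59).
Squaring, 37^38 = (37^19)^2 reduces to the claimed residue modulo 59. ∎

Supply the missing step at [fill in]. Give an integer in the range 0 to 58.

37^16 · 37^2 · 37^1 ≡ 21 · 12 · 37 = 9324.
9324 mod 59 = 2, so 37^19 ≡ 2 (mod 59).

2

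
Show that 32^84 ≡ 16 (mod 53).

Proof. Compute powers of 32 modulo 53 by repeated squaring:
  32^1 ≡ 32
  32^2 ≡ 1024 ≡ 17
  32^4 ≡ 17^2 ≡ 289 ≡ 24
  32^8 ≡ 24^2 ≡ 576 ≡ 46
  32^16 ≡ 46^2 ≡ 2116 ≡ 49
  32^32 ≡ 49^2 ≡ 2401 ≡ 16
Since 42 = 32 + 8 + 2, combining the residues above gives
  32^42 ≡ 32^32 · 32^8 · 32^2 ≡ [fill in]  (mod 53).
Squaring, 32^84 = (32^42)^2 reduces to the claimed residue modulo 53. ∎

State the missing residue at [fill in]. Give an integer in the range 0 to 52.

32^32 · 32^8 · 32^2 ≡ 16 · 46 · 17 = 12512.
12512 mod 53 = 4, so 32^42 ≡ 4 (mod 53).

4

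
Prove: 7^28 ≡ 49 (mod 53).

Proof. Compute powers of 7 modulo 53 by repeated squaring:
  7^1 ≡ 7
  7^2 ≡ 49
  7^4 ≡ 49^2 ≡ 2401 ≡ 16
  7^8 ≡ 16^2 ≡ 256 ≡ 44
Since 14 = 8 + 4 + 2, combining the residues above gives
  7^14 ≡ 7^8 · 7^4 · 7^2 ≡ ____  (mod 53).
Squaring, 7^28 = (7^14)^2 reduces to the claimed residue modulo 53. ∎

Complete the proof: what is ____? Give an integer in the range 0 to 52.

7^8 · 7^4 · 7^2 ≡ 44 · 16 · 49 = 34496.
34496 mod 53 = 46, so 7^14 ≡ 46 (mod 53).

46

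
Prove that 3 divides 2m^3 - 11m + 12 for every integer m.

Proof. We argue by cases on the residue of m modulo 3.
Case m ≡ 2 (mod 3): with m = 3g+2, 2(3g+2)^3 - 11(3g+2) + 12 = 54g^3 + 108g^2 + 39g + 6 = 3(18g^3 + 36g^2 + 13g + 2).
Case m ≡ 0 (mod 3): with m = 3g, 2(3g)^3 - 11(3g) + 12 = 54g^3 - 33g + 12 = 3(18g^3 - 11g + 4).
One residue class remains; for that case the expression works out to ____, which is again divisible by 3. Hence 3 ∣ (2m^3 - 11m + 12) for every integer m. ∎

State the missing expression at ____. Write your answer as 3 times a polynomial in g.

3(18g^3 + 18g^2 - 5g + 1)

The residues treated are {2, 0}, so the missing case is m ≡ 1 (mod 3); write m = 3g+1.
Then 2(3g+1)^3 - 11(3g+1) + 12 = 54g^3 + 54g^2 - 15g + 3 = 3(18g^3 + 18g^2 - 5g + 1).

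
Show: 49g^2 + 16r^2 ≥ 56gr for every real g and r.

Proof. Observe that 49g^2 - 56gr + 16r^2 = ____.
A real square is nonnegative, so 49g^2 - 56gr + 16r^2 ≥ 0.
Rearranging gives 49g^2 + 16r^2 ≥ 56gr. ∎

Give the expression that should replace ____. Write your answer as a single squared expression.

(7g - 4r)^2

49g^2 - 56gr + 16r^2 is a perfect-square trinomial: the outer terms are (7g)^2 and (4r)^2, and the cross term is -2·7g·4r.
So 49g^2 - 56gr + 16r^2 = (7g - 4r)^2 ≥ 0.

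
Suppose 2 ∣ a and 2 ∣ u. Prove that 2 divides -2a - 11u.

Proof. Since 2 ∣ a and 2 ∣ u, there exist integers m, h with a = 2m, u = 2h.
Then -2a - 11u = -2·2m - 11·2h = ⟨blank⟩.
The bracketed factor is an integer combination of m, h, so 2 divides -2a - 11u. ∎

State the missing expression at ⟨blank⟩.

2(-11h - 2m)

Pull the common 2 out of every term: -2·2m - 11·2h = 2(-11h - 2m).
-11h - 2m is an integer, which exhibits the divisibility.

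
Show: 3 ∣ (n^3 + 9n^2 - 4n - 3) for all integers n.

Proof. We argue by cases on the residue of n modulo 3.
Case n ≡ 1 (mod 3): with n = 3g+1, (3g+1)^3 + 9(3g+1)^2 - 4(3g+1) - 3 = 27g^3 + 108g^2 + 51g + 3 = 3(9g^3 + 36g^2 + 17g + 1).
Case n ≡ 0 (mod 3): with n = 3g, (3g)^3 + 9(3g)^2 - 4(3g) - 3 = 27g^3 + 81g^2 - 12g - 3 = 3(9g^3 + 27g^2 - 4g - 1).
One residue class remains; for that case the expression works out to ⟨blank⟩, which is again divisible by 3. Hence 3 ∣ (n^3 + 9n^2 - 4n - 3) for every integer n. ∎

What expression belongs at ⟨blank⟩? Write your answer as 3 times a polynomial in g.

Only n ≡ 2 (mod 3) is unaccounted for. Put n = 3g+2:
(3g+2)^3 + 9(3g+2)^2 - 4(3g+2) - 3 expands to 27g^3 + 135g^2 + 132g + 33,
and factoring out 3 leaves 3(9g^3 + 45g^2 + 44g + 11).

3(9g^3 + 45g^2 + 44g + 11)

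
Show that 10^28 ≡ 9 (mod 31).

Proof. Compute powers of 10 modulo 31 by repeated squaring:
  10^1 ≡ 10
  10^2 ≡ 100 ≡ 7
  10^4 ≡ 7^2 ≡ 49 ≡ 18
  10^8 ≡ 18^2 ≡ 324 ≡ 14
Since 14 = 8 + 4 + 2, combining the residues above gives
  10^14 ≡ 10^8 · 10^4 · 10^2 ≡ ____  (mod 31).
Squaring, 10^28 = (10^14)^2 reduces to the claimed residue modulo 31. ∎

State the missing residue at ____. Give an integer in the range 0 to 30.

28

10^8 · 10^4 · 10^2 ≡ 14 · 18 · 7 = 1764.
1764 mod 31 = 28, so 10^14 ≡ 28 (mod 31).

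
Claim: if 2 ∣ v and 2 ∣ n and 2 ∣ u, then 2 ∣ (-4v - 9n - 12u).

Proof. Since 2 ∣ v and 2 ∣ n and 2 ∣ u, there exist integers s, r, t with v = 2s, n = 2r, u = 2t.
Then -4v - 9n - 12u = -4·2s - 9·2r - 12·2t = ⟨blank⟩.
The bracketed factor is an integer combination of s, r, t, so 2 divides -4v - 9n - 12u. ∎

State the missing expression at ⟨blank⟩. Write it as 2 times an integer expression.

Each term has a factor of 2: -4·2s - 9·2r - 12·2t = 2·(-9r - 4s - 12t).
Since -9r - 4s - 12t is an integer, 2 ∣ (-4v - 9n - 12u).

2(-9r - 4s - 12t)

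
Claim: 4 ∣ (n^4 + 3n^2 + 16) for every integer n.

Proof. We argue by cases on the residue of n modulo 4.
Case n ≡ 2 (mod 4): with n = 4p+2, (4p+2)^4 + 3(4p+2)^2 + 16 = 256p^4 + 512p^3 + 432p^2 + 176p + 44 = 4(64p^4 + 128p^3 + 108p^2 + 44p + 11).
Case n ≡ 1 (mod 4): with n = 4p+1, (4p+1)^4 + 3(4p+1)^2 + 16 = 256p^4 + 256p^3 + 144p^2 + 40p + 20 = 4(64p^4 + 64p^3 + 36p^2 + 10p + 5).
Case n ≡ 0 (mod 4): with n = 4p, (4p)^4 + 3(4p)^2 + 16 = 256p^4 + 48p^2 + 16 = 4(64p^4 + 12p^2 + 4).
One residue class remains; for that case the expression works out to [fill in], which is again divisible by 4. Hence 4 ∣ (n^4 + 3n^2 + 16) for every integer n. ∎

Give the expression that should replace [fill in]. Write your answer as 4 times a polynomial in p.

Only n ≡ 3 (mod 4) is unaccounted for. Put n = 4p+3:
(4p+3)^4 + 3(4p+3)^2 + 16 expands to 256p^4 + 768p^3 + 912p^2 + 504p + 124,
and factoring out 4 leaves 4(64p^4 + 192p^3 + 228p^2 + 126p + 31).

4(64p^4 + 192p^3 + 228p^2 + 126p + 31)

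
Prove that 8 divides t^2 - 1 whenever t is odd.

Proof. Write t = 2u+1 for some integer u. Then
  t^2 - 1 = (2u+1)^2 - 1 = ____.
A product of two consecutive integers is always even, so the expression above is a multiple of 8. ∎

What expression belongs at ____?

4u(u + 1)

(2u+1)^2 - 1 = 4u^2 + 4u + 1 - 1 = 4u^2 + 4u = 4u(u+1).
Since u and u+1 are consecutive, u(u+1) is even, and 4·(even) is a multiple of 8.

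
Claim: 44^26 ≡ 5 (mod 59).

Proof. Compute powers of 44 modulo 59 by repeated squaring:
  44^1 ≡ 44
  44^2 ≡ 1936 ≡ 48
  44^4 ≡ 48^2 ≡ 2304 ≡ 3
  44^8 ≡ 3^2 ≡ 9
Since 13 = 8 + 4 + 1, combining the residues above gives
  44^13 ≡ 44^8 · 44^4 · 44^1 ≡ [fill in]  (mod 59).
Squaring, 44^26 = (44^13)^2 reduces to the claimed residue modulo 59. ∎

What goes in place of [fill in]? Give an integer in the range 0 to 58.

44^8 · 44^4 · 44^1 ≡ 9 · 3 · 44 = 1188.
1188 mod 59 = 8, so 44^13 ≡ 8 (mod 59).

8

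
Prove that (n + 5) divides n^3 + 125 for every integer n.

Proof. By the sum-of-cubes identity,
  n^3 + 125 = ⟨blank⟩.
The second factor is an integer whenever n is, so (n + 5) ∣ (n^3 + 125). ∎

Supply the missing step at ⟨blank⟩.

(n + 5)(n^2 - 5n + 25)

a^3 + b^3 = (a + b)(a^2 - ab + b^2). With a = n, b = 5:
n^3 + 125 = (n + 5)(n^2 - 5n + 25).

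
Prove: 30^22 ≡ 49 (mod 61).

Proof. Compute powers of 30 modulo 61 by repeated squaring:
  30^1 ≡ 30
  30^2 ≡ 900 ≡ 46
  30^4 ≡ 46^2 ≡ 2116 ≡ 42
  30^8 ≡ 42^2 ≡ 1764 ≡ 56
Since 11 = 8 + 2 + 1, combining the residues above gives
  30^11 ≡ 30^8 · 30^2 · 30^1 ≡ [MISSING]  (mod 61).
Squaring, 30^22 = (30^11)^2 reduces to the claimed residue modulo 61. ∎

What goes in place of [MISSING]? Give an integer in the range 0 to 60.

54

30^8 · 30^2 · 30^1 ≡ 56 · 46 · 30 = 77280.
77280 mod 61 = 54, so 30^11 ≡ 54 (mod 61).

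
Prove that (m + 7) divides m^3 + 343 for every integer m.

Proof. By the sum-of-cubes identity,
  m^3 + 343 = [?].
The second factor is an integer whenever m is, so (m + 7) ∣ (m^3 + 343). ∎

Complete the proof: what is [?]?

(m + 7)(m^2 - 7m + 49)

Polynomial division of m^3 + 343 by m + 7 leaves remainder 0 and quotient m^2 - 7m + 49.
Hence m^3 + 343 = (m + 7)(m^2 - 7m + 49).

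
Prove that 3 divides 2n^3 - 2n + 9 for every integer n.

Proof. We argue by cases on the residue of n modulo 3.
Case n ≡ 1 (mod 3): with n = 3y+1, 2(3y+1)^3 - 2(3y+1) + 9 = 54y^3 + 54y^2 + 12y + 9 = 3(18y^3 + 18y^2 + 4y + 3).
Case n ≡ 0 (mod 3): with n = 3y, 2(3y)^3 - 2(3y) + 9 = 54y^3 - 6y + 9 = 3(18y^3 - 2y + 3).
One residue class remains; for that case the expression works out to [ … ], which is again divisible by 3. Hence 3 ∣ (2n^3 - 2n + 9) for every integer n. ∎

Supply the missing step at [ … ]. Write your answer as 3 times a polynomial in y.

3(18y^3 + 36y^2 + 22y + 7)

The residues treated are {1, 0}, so the missing case is n ≡ 2 (mod 3); write n = 3y+2.
Then 2(3y+2)^3 - 2(3y+2) + 9 = 54y^3 + 108y^2 + 66y + 21 = 3(18y^3 + 36y^2 + 22y + 7).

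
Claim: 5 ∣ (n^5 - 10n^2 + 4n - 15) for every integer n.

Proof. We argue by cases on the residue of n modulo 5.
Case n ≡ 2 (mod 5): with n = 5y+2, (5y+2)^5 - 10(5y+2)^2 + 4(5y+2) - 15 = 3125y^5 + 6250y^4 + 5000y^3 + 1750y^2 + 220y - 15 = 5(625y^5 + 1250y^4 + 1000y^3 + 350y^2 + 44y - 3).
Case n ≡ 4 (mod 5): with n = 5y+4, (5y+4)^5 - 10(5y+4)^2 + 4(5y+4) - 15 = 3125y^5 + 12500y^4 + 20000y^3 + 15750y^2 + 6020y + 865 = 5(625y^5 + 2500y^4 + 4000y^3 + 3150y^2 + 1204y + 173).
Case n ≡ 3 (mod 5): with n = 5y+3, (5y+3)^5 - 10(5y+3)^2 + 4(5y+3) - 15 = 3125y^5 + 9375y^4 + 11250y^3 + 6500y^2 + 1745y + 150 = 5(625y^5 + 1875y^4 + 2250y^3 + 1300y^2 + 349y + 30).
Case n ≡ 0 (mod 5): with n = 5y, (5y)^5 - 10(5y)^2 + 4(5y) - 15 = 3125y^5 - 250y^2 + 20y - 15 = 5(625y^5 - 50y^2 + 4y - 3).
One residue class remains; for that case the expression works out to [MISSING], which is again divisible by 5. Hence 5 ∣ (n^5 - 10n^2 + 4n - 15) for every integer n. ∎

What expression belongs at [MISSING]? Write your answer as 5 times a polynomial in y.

5(625y^5 + 625y^4 + 250y^3 - 11y - 4)

Only n ≡ 1 (mod 5) is unaccounted for. Put n = 5y+1:
(5y+1)^5 - 10(5y+1)^2 + 4(5y+1) - 15 expands to 3125y^5 + 3125y^4 + 1250y^3 - 55y - 20,
and factoring out 5 leaves 5(625y^5 + 625y^4 + 250y^3 - 11y - 4).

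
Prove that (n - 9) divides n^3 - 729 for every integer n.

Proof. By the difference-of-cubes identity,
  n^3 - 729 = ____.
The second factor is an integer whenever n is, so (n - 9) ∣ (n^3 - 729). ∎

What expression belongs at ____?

Polynomial division of n^3 - 729 by n - 9 leaves remainder 0 and quotient n^2 + 9n + 81.
Hence n^3 - 729 = (n - 9)(n^2 + 9n + 81).

(n - 9)(n^2 + 9n + 81)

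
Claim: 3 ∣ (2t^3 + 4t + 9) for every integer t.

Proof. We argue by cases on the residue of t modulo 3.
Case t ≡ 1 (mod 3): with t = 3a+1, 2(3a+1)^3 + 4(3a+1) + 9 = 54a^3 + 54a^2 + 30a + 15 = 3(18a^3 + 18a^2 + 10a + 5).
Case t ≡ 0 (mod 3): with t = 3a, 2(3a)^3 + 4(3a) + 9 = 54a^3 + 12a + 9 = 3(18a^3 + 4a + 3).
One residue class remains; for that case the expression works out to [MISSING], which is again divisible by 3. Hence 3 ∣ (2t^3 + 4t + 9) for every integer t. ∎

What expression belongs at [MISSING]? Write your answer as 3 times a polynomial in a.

The residues treated are {1, 0}, so the missing case is t ≡ 2 (mod 3); write t = 3a+2.
Then 2(3a+2)^3 + 4(3a+2) + 9 = 54a^3 + 108a^2 + 84a + 33 = 3(18a^3 + 36a^2 + 28a + 11).

3(18a^3 + 36a^2 + 28a + 11)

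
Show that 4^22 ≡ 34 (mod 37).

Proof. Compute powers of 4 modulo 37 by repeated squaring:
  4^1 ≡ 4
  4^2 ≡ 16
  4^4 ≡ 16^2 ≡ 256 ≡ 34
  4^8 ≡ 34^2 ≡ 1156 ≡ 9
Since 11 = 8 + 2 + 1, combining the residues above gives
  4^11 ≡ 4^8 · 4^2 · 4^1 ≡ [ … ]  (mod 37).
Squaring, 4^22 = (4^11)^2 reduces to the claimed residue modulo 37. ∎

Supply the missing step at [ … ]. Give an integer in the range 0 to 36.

4^8 · 4^2 · 4^1 ≡ 9 · 16 · 4 = 576.
576 mod 37 = 21, so 4^11 ≡ 21 (mod 37).

21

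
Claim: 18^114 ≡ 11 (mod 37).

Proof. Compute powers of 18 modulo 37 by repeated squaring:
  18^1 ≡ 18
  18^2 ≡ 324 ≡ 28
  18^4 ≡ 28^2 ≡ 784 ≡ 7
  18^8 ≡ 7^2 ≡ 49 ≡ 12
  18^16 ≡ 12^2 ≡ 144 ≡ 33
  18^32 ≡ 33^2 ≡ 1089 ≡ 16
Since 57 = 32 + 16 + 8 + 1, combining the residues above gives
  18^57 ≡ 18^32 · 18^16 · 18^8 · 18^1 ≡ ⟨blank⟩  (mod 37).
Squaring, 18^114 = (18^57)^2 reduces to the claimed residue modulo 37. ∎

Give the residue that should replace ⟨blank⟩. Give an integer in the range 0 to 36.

Multiply the listed residues: 16 · 33 · 12 · 18 = 528 → 6336 → 114048.
Reducing modulo 37: 114048 = 3082·37 + 14, so 18^57 ≡ 14.

14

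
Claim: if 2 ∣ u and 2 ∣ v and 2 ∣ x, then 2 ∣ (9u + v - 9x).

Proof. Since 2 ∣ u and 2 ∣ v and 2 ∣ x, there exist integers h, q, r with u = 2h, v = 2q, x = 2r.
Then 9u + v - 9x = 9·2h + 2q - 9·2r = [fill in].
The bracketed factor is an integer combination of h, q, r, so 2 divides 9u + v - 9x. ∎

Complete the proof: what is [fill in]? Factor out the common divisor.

2(9h + q - 9r)

Each term has a factor of 2: 9·2h + 2q - 9·2r = 2·(9h + q - 9r).
Since 9h + q - 9r is an integer, 2 ∣ (9u + v - 9x).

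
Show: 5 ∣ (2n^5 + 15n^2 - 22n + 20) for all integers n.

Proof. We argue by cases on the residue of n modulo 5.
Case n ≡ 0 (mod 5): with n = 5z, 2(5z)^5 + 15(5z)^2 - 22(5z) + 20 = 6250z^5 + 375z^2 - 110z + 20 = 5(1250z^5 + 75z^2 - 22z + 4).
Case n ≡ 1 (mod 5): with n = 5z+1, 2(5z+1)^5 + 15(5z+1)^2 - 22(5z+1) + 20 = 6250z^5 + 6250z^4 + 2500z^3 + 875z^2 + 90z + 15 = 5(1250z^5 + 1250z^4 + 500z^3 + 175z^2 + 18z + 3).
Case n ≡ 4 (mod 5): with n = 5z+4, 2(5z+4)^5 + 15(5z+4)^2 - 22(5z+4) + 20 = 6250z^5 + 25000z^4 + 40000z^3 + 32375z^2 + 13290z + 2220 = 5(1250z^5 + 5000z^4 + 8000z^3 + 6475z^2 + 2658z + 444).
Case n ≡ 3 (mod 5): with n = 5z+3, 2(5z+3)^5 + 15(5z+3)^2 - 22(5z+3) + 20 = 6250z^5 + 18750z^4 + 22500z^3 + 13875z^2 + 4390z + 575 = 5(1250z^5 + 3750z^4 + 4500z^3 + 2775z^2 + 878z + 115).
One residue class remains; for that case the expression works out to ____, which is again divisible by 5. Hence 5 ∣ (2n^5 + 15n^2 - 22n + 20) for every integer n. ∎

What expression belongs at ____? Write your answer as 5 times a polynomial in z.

5(1250z^5 + 2500z^4 + 2000z^3 + 875z^2 + 198z + 20)

The residues treated are {0, 1, 4, 3}, so the missing case is n ≡ 2 (mod 5); write n = 5z+2.
Then 2(5z+2)^5 + 15(5z+2)^2 - 22(5z+2) + 20 = 6250z^5 + 12500z^4 + 10000z^3 + 4375z^2 + 990z + 100 = 5(1250z^5 + 2500z^4 + 2000z^3 + 875z^2 + 198z + 20).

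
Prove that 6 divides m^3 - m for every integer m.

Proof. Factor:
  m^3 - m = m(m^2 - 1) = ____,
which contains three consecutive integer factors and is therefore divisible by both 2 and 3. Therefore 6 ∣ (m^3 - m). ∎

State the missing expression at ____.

(m - 1)m(m + 1)

m(m^2 - 1) = m(m - 1)(m + 1) = (m - 1)m(m + 1).
These three factors are consecutive integers, so their product is divisible by 6.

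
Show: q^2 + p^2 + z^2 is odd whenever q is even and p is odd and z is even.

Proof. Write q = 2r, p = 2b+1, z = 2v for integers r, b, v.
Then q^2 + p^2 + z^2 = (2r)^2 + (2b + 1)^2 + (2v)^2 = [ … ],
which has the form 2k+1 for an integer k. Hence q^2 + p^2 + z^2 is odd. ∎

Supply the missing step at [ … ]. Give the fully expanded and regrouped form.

Expanding: (2r)^2 + (2b + 1)^2 + (2v)^2 = 4b^2 + 4b + 4r^2 + 4v^2 + 1.
Every term except the constant is even, so this is 2(2b^2 + 2b + 2r^2 + 2v^2) + 1,
and 2b^2 + 2b + 2r^2 + 2v^2 ∈ ℤ gives the required form.

2(2b^2 + 2b + 2r^2 + 2v^2) + 1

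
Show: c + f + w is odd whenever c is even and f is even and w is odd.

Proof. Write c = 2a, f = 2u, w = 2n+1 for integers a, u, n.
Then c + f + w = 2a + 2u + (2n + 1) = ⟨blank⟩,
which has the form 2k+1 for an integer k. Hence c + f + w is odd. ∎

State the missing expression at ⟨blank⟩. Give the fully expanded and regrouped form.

2(a + n + u) + 1

2a + 2u + (2n + 1) = 2a + 2n + 2u + 1
= 2(a + n + u) + 1.
Since a + n + u is an integer, the sum is of the form 2k+1 for an integer k.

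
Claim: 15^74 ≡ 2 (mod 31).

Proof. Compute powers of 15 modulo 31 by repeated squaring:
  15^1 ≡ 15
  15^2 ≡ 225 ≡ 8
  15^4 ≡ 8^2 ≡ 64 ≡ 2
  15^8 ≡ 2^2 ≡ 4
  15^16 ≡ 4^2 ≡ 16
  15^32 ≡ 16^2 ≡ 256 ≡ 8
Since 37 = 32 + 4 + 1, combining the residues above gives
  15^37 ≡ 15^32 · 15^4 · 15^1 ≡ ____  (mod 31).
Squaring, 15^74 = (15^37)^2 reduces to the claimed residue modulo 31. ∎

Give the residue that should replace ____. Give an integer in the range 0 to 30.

Multiply the listed residues: 8 · 2 · 15 = 16 → 240.
Reducing modulo 31: 240 = 7·31 + 23, so 15^37 ≡ 23.

23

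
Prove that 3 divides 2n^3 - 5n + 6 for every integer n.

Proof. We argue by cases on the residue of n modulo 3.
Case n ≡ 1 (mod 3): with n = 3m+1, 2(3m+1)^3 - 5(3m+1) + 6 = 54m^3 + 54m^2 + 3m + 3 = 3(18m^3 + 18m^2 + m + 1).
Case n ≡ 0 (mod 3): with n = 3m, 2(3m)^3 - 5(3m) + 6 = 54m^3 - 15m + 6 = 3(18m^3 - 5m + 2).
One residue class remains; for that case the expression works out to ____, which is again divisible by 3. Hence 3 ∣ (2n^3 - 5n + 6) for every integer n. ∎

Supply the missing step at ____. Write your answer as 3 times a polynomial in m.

3(18m^3 + 36m^2 + 19m + 4)

The residues treated are {1, 0}, so the missing case is n ≡ 2 (mod 3); write n = 3m+2.
Then 2(3m+2)^3 - 5(3m+2) + 6 = 54m^3 + 108m^2 + 57m + 12 = 3(18m^3 + 36m^2 + 19m + 4).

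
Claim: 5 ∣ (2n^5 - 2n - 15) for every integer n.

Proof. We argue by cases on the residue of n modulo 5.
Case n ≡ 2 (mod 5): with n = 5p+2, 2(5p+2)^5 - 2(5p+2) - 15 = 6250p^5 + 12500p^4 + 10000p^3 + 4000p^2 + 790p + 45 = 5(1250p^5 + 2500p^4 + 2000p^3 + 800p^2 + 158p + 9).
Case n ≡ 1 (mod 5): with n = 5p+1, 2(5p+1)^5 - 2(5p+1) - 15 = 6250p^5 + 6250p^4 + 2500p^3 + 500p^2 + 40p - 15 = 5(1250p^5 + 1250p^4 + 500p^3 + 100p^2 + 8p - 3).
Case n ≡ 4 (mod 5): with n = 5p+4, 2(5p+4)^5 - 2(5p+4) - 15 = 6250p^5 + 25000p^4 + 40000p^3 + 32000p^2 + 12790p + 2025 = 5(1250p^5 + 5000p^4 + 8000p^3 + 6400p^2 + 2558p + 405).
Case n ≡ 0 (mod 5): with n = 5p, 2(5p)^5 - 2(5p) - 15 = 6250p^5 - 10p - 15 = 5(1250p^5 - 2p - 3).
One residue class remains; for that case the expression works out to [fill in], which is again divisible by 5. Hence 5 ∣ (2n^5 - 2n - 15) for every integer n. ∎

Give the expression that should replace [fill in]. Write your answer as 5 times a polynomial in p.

5(1250p^5 + 3750p^4 + 4500p^3 + 2700p^2 + 808p + 93)

Only n ≡ 3 (mod 5) is unaccounted for. Put n = 5p+3:
2(5p+3)^5 - 2(5p+3) - 15 expands to 6250p^5 + 18750p^4 + 22500p^3 + 13500p^2 + 4040p + 465,
and factoring out 5 leaves 5(1250p^5 + 3750p^4 + 4500p^3 + 2700p^2 + 808p + 93).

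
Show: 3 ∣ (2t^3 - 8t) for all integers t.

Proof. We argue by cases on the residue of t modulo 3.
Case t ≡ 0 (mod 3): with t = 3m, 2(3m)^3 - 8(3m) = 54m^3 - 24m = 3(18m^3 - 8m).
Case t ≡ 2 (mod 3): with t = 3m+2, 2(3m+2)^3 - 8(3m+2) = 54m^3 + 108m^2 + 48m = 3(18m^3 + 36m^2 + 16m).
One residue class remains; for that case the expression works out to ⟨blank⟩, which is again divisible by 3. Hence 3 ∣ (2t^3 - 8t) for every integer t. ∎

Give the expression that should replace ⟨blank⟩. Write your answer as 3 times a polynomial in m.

3(18m^3 + 18m^2 - 2m - 2)

Only t ≡ 1 (mod 3) is unaccounted for. Put t = 3m+1:
2(3m+1)^3 - 8(3m+1) expands to 54m^3 + 54m^2 - 6m - 6,
and factoring out 3 leaves 3(18m^3 + 18m^2 - 2m - 2).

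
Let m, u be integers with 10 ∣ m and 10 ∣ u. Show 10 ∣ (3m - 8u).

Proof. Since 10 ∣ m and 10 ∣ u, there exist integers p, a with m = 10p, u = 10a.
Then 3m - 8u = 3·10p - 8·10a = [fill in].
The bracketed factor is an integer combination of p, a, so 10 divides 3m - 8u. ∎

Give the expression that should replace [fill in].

10(-8a + 3p)

Each term has a factor of 10: 3·10p - 8·10a = 10·(-8a + 3p).
Since -8a + 3p is an integer, 10 ∣ (3m - 8u).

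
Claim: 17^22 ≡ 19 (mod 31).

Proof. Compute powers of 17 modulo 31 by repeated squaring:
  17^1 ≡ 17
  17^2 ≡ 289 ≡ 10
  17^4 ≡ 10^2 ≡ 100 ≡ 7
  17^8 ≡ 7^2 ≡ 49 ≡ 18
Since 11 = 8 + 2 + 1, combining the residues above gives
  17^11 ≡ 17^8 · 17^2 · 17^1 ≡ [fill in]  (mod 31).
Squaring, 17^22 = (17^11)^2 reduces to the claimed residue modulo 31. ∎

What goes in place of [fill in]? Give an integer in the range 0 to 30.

22

17^8 · 17^2 · 17^1 ≡ 18 · 10 · 17 = 3060.
3060 mod 31 = 22, so 17^11 ≡ 22 (mod 31).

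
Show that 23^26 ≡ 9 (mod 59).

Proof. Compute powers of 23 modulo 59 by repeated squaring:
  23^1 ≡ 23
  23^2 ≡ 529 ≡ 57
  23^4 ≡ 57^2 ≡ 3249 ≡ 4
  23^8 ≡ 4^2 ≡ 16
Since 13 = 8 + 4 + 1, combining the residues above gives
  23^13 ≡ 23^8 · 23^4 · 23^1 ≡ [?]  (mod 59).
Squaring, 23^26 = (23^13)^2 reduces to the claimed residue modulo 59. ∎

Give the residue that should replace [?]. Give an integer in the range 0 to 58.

56

Multiply the listed residues: 16 · 4 · 23 = 64 → 1472.
Reducing modulo 59: 1472 = 24·59 + 56, so 23^13 ≡ 56.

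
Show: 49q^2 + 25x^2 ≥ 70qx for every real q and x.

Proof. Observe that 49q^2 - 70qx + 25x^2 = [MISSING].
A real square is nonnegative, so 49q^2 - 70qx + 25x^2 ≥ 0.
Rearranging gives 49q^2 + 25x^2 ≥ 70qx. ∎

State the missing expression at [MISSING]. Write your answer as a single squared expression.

49q^2 - 70qx + 25x^2 is a perfect-square trinomial: the outer terms are (7q)^2 and (5x)^2, and the cross term is -2·7q·5x.
So 49q^2 - 70qx + 25x^2 = (7q - 5x)^2 ≥ 0.

(7q - 5x)^2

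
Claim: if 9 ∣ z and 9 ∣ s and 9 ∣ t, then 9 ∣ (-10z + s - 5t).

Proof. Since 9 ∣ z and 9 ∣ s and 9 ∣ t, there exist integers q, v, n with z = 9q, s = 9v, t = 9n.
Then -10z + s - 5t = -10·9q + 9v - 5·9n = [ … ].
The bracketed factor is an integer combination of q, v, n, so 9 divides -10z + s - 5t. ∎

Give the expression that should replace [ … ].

Each term has a factor of 9: -10·9q + 9v - 5·9n = 9·(-5n - 10q + v).
Since -5n - 10q + v is an integer, 9 ∣ (-10z + s - 5t).

9(-5n - 10q + v)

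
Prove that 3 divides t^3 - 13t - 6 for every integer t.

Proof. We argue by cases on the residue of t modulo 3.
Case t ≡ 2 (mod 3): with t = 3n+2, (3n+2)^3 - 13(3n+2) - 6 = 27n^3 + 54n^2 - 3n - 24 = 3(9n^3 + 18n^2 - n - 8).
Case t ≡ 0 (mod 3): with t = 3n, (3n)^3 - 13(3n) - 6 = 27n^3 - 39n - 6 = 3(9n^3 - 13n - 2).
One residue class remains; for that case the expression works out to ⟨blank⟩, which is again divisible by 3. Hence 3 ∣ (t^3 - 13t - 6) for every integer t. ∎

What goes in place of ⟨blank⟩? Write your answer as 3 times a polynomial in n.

3(9n^3 + 9n^2 - 10n - 6)

The residues treated are {2, 0}, so the missing case is t ≡ 1 (mod 3); write t = 3n+1.
Then (3n+1)^3 - 13(3n+1) - 6 = 27n^3 + 27n^2 - 30n - 18 = 3(9n^3 + 9n^2 - 10n - 6).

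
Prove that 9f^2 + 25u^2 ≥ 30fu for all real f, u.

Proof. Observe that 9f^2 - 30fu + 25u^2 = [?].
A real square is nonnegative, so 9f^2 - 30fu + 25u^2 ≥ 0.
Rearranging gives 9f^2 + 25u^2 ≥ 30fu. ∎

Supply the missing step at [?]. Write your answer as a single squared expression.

9f^2 - 30fu + 25u^2 is a perfect-square trinomial: the outer terms are (3f)^2 and (5u)^2, and the cross term is -2·3f·5u.
So 9f^2 - 30fu + 25u^2 = (3f - 5u)^2 ≥ 0.

(3f - 5u)^2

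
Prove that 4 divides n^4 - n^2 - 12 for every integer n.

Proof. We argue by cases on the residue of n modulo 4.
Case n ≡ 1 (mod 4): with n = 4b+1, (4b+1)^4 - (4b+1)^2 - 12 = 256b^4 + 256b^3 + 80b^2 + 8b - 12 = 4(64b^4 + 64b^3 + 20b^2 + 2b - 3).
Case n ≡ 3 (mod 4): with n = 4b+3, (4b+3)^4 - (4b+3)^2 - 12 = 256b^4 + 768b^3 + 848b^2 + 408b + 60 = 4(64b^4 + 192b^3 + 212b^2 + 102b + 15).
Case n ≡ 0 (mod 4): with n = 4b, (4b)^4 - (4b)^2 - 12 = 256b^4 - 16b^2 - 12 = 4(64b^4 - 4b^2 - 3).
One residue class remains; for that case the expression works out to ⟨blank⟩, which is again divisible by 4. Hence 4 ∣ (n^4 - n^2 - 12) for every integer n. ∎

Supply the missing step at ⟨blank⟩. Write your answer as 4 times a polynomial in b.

4(64b^4 + 128b^3 + 92b^2 + 28b)

The residues treated are {1, 3, 0}, so the missing case is n ≡ 2 (mod 4); write n = 4b+2.
Then (4b+2)^4 - (4b+2)^2 - 12 = 256b^4 + 512b^3 + 368b^2 + 112b = 4(64b^4 + 128b^3 + 92b^2 + 28b).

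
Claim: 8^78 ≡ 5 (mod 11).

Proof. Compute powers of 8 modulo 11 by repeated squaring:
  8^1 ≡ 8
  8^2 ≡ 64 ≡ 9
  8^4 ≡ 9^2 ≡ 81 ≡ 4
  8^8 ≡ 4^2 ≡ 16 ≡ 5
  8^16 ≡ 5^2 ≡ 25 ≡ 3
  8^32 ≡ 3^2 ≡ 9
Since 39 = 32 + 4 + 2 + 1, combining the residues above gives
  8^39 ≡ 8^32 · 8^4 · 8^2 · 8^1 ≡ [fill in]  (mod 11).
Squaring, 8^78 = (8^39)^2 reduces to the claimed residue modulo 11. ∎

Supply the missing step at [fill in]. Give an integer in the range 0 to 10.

8^32 · 8^4 · 8^2 · 8^1 ≡ 9 · 4 · 9 · 8 = 2592.
2592 mod 11 = 7, so 8^39 ≡ 7 (mod 11).

7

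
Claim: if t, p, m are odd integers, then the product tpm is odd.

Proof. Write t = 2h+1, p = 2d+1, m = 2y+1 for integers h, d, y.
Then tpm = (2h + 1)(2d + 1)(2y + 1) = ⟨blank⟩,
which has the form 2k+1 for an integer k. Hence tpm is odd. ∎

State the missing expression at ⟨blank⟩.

2(4dhy + 2dh + 2dy + d + 2hy + h + y) + 1

Expanding: (2h + 1)(2d + 1)(2y + 1) = 8dhy + 4dh + 4dy + 2d + 4hy + 2h + 2y + 1.
Every term except the constant is even, so this is 2(4dhy + 2dh + 2dy + d + 2hy + h + y) + 1,
and 4dhy + 2dh + 2dy + d + 2hy + h + y ∈ ℤ gives the required form.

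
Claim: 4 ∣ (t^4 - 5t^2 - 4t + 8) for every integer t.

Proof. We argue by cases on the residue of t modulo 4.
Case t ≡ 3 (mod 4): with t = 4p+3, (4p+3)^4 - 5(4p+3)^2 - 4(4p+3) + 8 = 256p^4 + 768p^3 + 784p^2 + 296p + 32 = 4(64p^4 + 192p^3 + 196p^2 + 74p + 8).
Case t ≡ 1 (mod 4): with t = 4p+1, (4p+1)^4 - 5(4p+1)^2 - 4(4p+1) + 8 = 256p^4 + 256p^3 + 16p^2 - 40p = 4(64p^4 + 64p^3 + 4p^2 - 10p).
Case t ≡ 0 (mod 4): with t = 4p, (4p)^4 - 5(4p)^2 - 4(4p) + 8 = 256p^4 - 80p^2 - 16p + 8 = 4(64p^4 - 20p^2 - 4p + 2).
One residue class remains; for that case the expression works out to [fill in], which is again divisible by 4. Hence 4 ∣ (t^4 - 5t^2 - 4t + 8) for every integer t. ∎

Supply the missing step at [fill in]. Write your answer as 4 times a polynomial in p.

Only t ≡ 2 (mod 4) is unaccounted for. Put t = 4p+2:
(4p+2)^4 - 5(4p+2)^2 - 4(4p+2) + 8 expands to 256p^4 + 512p^3 + 304p^2 + 32p - 4,
and factoring out 4 leaves 4(64p^4 + 128p^3 + 76p^2 + 8p - 1).

4(64p^4 + 128p^3 + 76p^2 + 8p - 1)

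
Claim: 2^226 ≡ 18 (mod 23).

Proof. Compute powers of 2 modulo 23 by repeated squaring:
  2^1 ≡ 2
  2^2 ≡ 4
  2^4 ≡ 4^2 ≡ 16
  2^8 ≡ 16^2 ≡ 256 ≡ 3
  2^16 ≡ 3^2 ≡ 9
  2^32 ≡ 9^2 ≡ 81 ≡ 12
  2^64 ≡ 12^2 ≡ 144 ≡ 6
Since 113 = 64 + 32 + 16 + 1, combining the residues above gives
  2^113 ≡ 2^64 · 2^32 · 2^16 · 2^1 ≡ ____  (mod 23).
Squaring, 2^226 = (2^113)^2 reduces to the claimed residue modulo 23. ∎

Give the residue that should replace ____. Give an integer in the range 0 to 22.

8

Multiply the listed residues: 6 · 12 · 9 · 2 = 72 → 648 → 1296.
Reducing modulo 23: 1296 = 56·23 + 8, so 2^113 ≡ 8.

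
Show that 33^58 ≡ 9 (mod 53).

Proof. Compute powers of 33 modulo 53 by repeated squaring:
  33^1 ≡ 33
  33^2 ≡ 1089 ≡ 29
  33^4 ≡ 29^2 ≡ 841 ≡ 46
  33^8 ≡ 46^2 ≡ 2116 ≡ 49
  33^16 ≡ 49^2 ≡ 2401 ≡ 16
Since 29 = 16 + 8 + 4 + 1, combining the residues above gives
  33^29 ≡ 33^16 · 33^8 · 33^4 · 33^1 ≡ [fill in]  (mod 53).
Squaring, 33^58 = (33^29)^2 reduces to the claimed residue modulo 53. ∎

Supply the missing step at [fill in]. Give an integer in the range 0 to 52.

50

33^16 · 33^8 · 33^4 · 33^1 ≡ 16 · 49 · 46 · 33 = 1190112.
1190112 mod 53 = 50, so 33^29 ≡ 50 (mod 53).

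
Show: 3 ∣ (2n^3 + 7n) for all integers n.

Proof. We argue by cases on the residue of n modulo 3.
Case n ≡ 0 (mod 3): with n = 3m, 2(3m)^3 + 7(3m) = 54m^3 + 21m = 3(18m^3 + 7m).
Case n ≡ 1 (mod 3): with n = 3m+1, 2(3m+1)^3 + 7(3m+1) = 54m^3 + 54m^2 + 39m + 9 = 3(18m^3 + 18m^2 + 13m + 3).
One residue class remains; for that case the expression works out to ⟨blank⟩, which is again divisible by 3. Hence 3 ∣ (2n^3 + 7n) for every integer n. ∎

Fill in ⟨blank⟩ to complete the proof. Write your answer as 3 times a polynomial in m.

The residues treated are {0, 1}, so the missing case is n ≡ 2 (mod 3); write n = 3m+2.
Then 2(3m+2)^3 + 7(3m+2) = 54m^3 + 108m^2 + 93m + 30 = 3(18m^3 + 36m^2 + 31m + 10).

3(18m^3 + 36m^2 + 31m + 10)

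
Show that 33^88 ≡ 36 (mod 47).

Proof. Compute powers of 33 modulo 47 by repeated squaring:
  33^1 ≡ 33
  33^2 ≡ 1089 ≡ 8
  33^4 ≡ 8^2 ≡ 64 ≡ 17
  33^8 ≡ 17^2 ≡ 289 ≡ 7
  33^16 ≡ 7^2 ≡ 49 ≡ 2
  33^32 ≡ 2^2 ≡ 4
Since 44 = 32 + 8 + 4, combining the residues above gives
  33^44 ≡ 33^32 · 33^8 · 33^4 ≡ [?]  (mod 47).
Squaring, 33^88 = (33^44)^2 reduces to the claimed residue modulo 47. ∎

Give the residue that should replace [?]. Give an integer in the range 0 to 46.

6

Multiply the listed residues: 4 · 7 · 17 = 28 → 476.
Reducing modulo 47: 476 = 10·47 + 6, so 33^44 ≡ 6.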